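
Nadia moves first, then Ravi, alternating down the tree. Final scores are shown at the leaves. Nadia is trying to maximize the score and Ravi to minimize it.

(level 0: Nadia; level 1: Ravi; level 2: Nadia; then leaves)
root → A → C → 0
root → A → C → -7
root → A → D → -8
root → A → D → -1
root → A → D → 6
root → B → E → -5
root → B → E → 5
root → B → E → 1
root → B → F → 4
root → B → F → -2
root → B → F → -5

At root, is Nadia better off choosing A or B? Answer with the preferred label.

B

C (Nadia): max(0, -7) = 0
D (Nadia): max(-8, -1, 6) = 6
A (Ravi): min(0, 6) = 0
E (Nadia): max(-5, 5, 1) = 5
F (Nadia): max(4, -2, -5) = 4
B (Ravi): min(5, 4) = 4
Nadia prefers the higher value; A=0, B=4. B is better since 4 > 0.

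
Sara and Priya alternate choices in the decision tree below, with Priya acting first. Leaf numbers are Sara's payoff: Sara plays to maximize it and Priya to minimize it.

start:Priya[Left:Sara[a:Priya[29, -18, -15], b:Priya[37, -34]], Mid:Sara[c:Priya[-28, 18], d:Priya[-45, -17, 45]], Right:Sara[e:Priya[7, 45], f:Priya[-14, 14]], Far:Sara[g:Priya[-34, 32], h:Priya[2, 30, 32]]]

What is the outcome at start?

-28

a (Priya): min(29, -18, -15) = -18
b (Priya): min(37, -34) = -34
Left (Sara): max(-18, -34) = -18
c (Priya): min(-28, 18) = -28
d (Priya): min(-45, -17, 45) = -45
Mid (Sara): max(-28, -45) = -28
e (Priya): min(7, 45) = 7
f (Priya): min(-14, 14) = -14
Right (Sara): max(7, -14) = 7
g (Priya): min(-34, 32) = -34
h (Priya): min(2, 30, 32) = 2
Far (Sara): max(-34, 2) = 2
start (Priya): min(-18, -28, 7, 2) = -28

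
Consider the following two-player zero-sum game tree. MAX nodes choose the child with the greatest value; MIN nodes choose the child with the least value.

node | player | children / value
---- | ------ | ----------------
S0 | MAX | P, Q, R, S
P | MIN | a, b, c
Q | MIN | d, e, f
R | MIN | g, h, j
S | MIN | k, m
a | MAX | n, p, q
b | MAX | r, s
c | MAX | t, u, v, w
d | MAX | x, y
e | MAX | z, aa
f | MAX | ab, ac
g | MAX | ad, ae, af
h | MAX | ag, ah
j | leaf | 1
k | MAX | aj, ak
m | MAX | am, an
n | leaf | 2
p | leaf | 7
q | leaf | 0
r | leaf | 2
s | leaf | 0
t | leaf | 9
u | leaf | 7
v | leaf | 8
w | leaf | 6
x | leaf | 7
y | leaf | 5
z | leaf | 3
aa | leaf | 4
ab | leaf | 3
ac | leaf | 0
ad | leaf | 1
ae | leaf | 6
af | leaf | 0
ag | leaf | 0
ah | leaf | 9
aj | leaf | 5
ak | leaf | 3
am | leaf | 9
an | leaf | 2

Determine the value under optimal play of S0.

a (MAX): max(2, 7, 0) = 7
b (MAX): max(2, 0) = 2
c (MAX): max(9, 7, 8, 6) = 9
P (MIN): min(7, 2, 9) = 2
d (MAX): max(7, 5) = 7
e (MAX): max(3, 4) = 4
f (MAX): max(3, 0) = 3
Q (MIN): min(7, 4, 3) = 3
g (MAX): max(1, 6, 0) = 6
h (MAX): max(0, 9) = 9
R (MIN): min(6, 9, 1) = 1
k (MAX): max(5, 3) = 5
m (MAX): max(9, 2) = 9
S (MIN): min(5, 9) = 5
S0 (MAX): max(2, 3, 1, 5) = 5

5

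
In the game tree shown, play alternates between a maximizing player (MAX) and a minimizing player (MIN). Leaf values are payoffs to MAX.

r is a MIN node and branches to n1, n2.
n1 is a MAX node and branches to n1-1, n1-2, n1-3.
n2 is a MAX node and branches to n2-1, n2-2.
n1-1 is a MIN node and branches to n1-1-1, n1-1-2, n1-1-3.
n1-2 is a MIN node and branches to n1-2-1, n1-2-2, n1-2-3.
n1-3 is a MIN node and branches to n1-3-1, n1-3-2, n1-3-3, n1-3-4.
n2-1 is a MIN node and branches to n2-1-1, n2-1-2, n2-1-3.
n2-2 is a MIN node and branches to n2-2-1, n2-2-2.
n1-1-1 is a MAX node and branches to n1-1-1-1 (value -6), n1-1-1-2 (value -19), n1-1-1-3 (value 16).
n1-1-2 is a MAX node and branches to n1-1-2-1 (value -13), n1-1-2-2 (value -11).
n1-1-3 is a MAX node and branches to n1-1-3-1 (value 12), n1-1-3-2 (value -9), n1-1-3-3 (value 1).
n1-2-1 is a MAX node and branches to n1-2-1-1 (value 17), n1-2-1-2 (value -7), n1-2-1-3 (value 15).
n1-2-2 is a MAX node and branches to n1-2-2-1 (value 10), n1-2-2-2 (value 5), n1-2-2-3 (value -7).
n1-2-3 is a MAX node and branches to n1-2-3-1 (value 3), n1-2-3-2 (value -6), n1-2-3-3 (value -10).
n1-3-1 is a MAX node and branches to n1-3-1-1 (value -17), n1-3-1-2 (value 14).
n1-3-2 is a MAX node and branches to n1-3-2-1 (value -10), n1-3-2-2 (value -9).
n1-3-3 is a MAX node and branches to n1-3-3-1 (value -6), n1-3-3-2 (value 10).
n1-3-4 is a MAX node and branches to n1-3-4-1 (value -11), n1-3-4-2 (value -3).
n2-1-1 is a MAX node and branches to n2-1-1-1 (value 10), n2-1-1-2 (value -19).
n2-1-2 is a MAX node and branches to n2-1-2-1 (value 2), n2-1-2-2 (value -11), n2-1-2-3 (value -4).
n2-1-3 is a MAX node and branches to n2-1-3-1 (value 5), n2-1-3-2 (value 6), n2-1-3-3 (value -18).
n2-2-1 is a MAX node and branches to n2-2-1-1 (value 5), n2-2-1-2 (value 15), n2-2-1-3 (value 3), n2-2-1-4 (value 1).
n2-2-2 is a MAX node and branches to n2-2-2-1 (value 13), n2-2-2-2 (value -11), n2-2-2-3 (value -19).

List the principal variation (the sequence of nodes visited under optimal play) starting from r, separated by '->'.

r -> n1 -> n1-2 -> n1-2-3 -> n1-2-3-1

n1-1-1 (MAX): max(-6, -19, 16) = 16
n1-1-2 (MAX): max(-13, -11) = -11
n1-1-3 (MAX): max(12, -9, 1) = 12
n1-1 (MIN): min(16, -11, 12) = -11
n1-2-1 (MAX): max(17, -7, 15) = 17
n1-2-2 (MAX): max(10, 5, -7) = 10
n1-2-3 (MAX): max(3, -6, -10) = 3
n1-2 (MIN): min(17, 10, 3) = 3
n1-3-1 (MAX): max(-17, 14) = 14
n1-3-2 (MAX): max(-10, -9) = -9
n1-3-3 (MAX): max(-6, 10) = 10
n1-3-4 (MAX): max(-11, -3) = -3
n1-3 (MIN): min(14, -9, 10, -3) = -9
n1 (MAX): max(-11, 3, -9) = 3
n2-1-1 (MAX): max(10, -19) = 10
n2-1-2 (MAX): max(2, -11, -4) = 2
n2-1-3 (MAX): max(5, 6, -18) = 6
n2-1 (MIN): min(10, 2, 6) = 2
n2-2-1 (MAX): max(5, 15, 3, 1) = 15
n2-2-2 (MAX): max(13, -11, -19) = 13
n2-2 (MIN): min(15, 13) = 13
n2 (MAX): max(2, 13) = 13
r (MIN): min(3, 13) = 3
At r, MIN picks n1 (lowest: 3).
At n1, MAX picks n1-2 (highest: 3).
At n1-2, MIN picks n1-2-3 (lowest: 3).
At n1-2-3, MAX picks n1-2-3-1 (highest: 3).
Terminal value 3.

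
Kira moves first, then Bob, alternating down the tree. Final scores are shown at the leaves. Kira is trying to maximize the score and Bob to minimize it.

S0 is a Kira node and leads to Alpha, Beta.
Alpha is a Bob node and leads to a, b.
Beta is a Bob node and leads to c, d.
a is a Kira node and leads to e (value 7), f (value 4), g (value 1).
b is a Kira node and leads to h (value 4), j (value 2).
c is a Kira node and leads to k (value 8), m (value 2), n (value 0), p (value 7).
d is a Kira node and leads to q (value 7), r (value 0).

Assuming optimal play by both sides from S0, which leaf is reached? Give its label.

q

a (Kira): max(7, 4, 1) = 7
b (Kira): max(4, 2) = 4
Alpha (Bob): min(7, 4) = 4
c (Kira): max(8, 2, 0, 7) = 8
d (Kira): max(7, 0) = 7
Beta (Bob): min(8, 7) = 7
S0 (Kira): max(4, 7) = 7
At S0, Kira picks Beta (highest: 7).
At Beta, Bob picks d (lowest: 7).
At d, Kira picks q (highest: 7).
Terminal value 7.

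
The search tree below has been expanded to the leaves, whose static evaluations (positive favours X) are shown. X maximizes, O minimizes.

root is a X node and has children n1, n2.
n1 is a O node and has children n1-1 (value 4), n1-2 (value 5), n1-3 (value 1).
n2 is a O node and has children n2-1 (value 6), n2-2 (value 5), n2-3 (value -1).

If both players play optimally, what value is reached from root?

1

n1 (O): min(4, 5, 1) = 1
n2 (O): min(6, 5, -1) = -1
root (X): max(1, -1) = 1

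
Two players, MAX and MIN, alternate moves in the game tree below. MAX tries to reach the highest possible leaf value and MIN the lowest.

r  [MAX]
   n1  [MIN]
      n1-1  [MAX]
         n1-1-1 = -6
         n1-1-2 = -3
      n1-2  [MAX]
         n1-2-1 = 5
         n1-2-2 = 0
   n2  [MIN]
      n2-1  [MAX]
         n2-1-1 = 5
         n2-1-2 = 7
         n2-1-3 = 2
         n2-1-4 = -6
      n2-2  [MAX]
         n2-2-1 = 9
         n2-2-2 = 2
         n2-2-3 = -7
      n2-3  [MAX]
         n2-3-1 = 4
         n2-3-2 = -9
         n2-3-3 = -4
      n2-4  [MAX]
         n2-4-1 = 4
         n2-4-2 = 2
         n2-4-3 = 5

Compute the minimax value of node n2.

4

n2-1 (MAX): max(5, 7, 2, -6) = 7
n2-2 (MAX): max(9, 2, -7) = 9
n2-3 (MAX): max(4, -9, -4) = 4
n2-4 (MAX): max(4, 2, 5) = 5
n2 (MIN): min(7, 9, 4, 5) = 4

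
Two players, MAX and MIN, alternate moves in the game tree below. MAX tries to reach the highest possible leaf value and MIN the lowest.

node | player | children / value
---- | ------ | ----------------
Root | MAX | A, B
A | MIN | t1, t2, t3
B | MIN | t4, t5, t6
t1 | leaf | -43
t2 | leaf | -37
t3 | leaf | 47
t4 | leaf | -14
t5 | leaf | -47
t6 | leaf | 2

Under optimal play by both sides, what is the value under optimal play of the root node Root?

-43

A (MIN): min(-43, -37, 47) = -43
B (MIN): min(-14, -47, 2) = -47
Root (MAX): max(-43, -47) = -43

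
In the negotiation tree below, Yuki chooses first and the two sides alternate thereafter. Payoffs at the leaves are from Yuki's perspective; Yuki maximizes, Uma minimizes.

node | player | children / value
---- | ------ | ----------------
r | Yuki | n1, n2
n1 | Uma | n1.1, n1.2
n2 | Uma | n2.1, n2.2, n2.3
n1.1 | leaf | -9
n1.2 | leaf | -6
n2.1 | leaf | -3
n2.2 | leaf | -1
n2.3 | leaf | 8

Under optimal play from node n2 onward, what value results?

-3

n2 (Uma): min(-3, -1, 8) = -3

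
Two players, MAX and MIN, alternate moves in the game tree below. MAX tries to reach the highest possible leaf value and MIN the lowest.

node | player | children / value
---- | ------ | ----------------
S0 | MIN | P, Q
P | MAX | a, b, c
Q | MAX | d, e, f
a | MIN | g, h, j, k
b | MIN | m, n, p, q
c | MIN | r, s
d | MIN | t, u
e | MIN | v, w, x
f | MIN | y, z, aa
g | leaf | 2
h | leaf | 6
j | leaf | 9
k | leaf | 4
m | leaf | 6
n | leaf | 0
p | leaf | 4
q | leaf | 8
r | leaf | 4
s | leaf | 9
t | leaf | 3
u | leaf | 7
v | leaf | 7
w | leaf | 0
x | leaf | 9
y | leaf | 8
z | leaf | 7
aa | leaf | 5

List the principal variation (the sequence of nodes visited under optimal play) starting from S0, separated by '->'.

S0 -> P -> c -> r

a (MIN): min(2, 6, 9, 4) = 2
b (MIN): min(6, 0, 4, 8) = 0
c (MIN): min(4, 9) = 4
P (MAX): max(2, 0, 4) = 4
d (MIN): min(3, 7) = 3
e (MIN): min(7, 0, 9) = 0
f (MIN): min(8, 7, 5) = 5
Q (MAX): max(3, 0, 5) = 5
S0 (MIN): min(4, 5) = 4
At S0, MIN picks P (lowest: 4).
At P, MAX picks c (highest: 4).
At c, MIN picks r (lowest: 4).
Terminal value 4.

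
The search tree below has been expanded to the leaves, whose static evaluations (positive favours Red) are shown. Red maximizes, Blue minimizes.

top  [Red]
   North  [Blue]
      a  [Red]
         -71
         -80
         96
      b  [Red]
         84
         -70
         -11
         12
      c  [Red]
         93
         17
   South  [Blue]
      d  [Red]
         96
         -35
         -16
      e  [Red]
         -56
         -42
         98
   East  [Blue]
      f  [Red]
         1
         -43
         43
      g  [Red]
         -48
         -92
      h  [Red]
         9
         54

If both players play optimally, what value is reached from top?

96

a (Red): max(-71, -80, 96) = 96
b (Red): max(84, -70, -11, 12) = 84
c (Red): max(93, 17) = 93
North (Blue): min(96, 84, 93) = 84
d (Red): max(96, -35, -16) = 96
e (Red): max(-56, -42, 98) = 98
South (Blue): min(96, 98) = 96
f (Red): max(1, -43, 43) = 43
g (Red): max(-48, -92) = -48
h (Red): max(9, 54) = 54
East (Blue): min(43, -48, 54) = -48
top (Red): max(84, 96, -48) = 96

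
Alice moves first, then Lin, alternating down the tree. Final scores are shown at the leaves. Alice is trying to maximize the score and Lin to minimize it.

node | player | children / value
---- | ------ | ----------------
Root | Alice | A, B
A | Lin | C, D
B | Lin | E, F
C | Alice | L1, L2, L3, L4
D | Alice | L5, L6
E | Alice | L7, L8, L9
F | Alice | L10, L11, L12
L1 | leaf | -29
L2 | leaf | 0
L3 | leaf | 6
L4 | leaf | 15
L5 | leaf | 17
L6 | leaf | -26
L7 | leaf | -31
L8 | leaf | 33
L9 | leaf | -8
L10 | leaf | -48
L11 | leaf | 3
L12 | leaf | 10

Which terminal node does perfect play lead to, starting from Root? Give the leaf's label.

C (Alice): max(-29, 0, 6, 15) = 15
D (Alice): max(17, -26) = 17
A (Lin): min(15, 17) = 15
E (Alice): max(-31, 33, -8) = 33
F (Alice): max(-48, 3, 10) = 10
B (Lin): min(33, 10) = 10
Root (Alice): max(15, 10) = 15
At Root, Alice picks A (highest: 15).
At A, Lin picks C (lowest: 15).
At C, Alice picks L4 (highest: 15).
Terminal value 15.

L4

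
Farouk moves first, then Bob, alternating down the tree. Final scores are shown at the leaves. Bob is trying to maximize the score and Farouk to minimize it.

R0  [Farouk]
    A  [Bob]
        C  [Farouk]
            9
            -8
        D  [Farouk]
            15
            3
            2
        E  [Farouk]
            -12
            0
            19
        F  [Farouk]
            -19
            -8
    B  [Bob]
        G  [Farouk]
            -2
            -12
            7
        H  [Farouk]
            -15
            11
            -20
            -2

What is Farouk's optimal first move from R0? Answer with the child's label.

C (Farouk): min(9, -8) = -8
D (Farouk): min(15, 3, 2) = 2
E (Farouk): min(-12, 0, 19) = -12
F (Farouk): min(-19, -8) = -19
A (Bob): max(-8, 2, -12, -19) = 2
G (Farouk): min(-2, -12, 7) = -12
H (Farouk): min(-15, 11, -20, -2) = -20
B (Bob): max(-12, -20) = -12
R0 (Farouk): min(2, -12) = -12
Farouk at R0 wants the lowest of {A=2, B=-12}, so chooses B.

B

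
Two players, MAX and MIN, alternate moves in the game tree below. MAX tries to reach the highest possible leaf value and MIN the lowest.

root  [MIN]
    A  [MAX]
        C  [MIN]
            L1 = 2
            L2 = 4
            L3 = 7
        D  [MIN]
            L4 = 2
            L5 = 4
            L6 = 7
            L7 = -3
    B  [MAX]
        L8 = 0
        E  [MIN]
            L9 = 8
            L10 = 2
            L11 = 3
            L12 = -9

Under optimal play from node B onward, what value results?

E (MIN): min(8, 2, 3, -9) = -9
B (MAX): max(0, -9) = 0

0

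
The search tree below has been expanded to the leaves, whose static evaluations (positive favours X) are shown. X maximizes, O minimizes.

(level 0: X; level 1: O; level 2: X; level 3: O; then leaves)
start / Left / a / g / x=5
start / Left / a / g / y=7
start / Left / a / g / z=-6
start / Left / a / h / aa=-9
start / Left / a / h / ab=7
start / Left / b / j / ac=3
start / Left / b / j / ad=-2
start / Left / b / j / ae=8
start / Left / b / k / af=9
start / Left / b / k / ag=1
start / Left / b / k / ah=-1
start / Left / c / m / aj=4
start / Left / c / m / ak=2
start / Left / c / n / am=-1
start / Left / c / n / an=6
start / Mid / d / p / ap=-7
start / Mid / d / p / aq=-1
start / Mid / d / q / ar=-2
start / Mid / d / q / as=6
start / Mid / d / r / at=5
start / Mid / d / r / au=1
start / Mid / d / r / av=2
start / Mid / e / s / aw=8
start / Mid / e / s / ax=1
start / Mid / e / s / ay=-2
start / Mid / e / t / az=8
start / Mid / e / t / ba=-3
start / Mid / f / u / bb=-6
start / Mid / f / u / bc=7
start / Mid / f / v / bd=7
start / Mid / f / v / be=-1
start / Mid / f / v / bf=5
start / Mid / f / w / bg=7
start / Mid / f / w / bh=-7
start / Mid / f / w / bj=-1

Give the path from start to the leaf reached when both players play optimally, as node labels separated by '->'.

start -> Mid -> e -> s -> ay

g (O): min(5, 7, -6) = -6
h (O): min(-9, 7) = -9
a (X): max(-6, -9) = -6
j (O): min(3, -2, 8) = -2
k (O): min(9, 1, -1) = -1
b (X): max(-2, -1) = -1
m (O): min(4, 2) = 2
n (O): min(-1, 6) = -1
c (X): max(2, -1) = 2
Left (O): min(-6, -1, 2) = -6
p (O): min(-7, -1) = -7
q (O): min(-2, 6) = -2
r (O): min(5, 1, 2) = 1
d (X): max(-7, -2, 1) = 1
s (O): min(8, 1, -2) = -2
t (O): min(8, -3) = -3
e (X): max(-2, -3) = -2
u (O): min(-6, 7) = -6
v (O): min(7, -1, 5) = -1
w (O): min(7, -7, -1) = -7
f (X): max(-6, -1, -7) = -1
Mid (O): min(1, -2, -1) = -2
start (X): max(-6, -2) = -2
At start, X picks Mid (highest: -2).
At Mid, O picks e (lowest: -2).
At e, X picks s (highest: -2).
At s, O picks ay (lowest: -2).
Terminal value -2.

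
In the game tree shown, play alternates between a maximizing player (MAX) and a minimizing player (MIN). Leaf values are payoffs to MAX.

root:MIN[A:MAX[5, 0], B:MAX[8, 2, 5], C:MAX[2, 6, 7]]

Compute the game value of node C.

7

C (MAX): max(2, 6, 7) = 7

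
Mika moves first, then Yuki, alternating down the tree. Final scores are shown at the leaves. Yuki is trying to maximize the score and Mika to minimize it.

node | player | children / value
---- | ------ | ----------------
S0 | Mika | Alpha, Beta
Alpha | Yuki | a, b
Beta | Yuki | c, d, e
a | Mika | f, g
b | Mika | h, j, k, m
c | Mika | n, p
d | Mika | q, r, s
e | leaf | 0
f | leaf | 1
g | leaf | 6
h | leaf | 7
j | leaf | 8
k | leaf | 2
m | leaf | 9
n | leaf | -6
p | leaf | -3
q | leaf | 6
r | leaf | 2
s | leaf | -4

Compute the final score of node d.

d (Mika): min(6, 2, -4) = -4

-4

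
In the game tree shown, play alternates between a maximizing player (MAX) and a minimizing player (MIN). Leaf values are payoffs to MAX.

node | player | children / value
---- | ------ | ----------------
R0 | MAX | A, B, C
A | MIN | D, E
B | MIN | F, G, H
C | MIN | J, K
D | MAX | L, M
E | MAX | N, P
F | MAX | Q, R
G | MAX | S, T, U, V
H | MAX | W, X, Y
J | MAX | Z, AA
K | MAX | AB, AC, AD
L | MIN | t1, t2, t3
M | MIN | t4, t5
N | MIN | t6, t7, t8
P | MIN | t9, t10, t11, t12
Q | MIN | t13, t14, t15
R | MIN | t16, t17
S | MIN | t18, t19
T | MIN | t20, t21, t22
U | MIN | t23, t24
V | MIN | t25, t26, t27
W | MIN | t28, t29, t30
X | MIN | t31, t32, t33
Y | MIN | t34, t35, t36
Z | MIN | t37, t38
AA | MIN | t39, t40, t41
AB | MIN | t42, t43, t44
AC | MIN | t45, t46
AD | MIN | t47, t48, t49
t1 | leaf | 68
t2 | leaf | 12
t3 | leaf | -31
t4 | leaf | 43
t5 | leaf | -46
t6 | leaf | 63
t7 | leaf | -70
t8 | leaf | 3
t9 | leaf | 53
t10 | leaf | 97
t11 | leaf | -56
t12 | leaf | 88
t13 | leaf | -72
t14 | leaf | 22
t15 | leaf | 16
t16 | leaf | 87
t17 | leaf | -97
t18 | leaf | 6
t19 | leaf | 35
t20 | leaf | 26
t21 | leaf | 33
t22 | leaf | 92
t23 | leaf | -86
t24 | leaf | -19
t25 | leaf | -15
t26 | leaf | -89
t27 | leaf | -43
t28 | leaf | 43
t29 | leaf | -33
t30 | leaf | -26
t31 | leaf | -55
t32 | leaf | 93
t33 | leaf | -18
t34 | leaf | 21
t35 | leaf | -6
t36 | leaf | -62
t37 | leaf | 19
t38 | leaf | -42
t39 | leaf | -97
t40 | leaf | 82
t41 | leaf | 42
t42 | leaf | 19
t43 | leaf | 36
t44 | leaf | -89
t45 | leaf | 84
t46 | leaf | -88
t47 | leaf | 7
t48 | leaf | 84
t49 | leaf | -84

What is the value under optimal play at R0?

L (MIN): min(68, 12, -31) = -31
M (MIN): min(43, -46) = -46
D (MAX): max(-31, -46) = -31
N (MIN): min(63, -70, 3) = -70
P (MIN): min(53, 97, -56, 88) = -56
E (MAX): max(-70, -56) = -56
A (MIN): min(-31, -56) = -56
Q (MIN): min(-72, 22, 16) = -72
R (MIN): min(87, -97) = -97
F (MAX): max(-72, -97) = -72
S (MIN): min(6, 35) = 6
T (MIN): min(26, 33, 92) = 26
U (MIN): min(-86, -19) = -86
V (MIN): min(-15, -89, -43) = -89
G (MAX): max(6, 26, -86, -89) = 26
W (MIN): min(43, -33, -26) = -33
X (MIN): min(-55, 93, -18) = -55
Y (MIN): min(21, -6, -62) = -62
H (MAX): max(-33, -55, -62) = -33
B (MIN): min(-72, 26, -33) = -72
Z (MIN): min(19, -42) = -42
AA (MIN): min(-97, 82, 42) = -97
J (MAX): max(-42, -97) = -42
AB (MIN): min(19, 36, -89) = -89
AC (MIN): min(84, -88) = -88
AD (MIN): min(7, 84, -84) = -84
K (MAX): max(-89, -88, -84) = -84
C (MIN): min(-42, -84) = -84
R0 (MAX): max(-56, -72, -84) = -56

-56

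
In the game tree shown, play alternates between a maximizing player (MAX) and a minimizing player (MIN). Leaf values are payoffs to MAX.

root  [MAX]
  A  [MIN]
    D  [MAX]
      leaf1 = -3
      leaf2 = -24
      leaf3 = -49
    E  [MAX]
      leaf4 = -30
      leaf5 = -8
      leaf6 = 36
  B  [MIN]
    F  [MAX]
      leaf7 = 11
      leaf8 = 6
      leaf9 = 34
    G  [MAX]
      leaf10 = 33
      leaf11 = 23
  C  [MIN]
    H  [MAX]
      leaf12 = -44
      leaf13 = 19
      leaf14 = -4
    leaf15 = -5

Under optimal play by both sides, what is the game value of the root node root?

33

D (MAX): max(-3, -24, -49) = -3
E (MAX): max(-30, -8, 36) = 36
A (MIN): min(-3, 36) = -3
F (MAX): max(11, 6, 34) = 34
G (MAX): max(33, 23) = 33
B (MIN): min(34, 33) = 33
H (MAX): max(-44, 19, -4) = 19
C (MIN): min(19, -5) = -5
root (MAX): max(-3, 33, -5) = 33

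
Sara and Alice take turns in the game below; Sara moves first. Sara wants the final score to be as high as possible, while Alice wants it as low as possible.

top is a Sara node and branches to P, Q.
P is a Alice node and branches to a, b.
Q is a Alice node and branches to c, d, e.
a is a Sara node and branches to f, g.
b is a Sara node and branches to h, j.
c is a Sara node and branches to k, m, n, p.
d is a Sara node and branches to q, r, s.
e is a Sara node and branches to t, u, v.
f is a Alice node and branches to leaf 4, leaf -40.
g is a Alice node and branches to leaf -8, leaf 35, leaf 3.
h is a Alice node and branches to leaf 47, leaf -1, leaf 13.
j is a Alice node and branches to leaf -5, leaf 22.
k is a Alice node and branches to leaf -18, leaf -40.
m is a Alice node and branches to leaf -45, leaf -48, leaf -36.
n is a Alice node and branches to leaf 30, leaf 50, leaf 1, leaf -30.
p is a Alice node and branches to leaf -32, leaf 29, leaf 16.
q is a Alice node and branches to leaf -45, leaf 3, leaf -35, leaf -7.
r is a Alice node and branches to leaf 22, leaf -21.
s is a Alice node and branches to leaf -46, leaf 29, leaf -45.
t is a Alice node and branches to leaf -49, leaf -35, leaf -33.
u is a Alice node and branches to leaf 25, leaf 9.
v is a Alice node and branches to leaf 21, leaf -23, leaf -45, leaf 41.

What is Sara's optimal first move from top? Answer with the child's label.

f (Alice): min(4, -40) = -40
g (Alice): min(-8, 35, 3) = -8
a (Sara): max(-40, -8) = -8
h (Alice): min(47, -1, 13) = -1
j (Alice): min(-5, 22) = -5
b (Sara): max(-1, -5) = -1
P (Alice): min(-8, -1) = -8
k (Alice): min(-18, -40) = -40
m (Alice): min(-45, -48, -36) = -48
n (Alice): min(30, 50, 1, -30) = -30
p (Alice): min(-32, 29, 16) = -32
c (Sara): max(-40, -48, -30, -32) = -30
q (Alice): min(-45, 3, -35, -7) = -45
r (Alice): min(22, -21) = -21
s (Alice): min(-46, 29, -45) = -46
d (Sara): max(-45, -21, -46) = -21
t (Alice): min(-49, -35, -33) = -49
u (Alice): min(25, 9) = 9
v (Alice): min(21, -23, -45, 41) = -45
e (Sara): max(-49, 9, -45) = 9
Q (Alice): min(-30, -21, 9) = -30
top (Sara): max(-8, -30) = -8
Sara at top wants the highest of {P=-8, Q=-30}, so chooses P.

P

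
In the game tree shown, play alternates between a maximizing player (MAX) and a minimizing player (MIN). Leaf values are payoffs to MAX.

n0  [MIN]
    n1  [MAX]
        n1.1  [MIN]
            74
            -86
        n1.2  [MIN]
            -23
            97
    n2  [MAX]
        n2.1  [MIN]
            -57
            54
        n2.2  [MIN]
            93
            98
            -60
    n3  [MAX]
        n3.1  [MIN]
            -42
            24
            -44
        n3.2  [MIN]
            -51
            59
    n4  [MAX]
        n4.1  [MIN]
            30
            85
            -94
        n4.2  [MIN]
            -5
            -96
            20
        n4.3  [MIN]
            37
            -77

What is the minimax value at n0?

n1.1 (MIN): min(74, -86) = -86
n1.2 (MIN): min(-23, 97) = -23
n1 (MAX): max(-86, -23) = -23
n2.1 (MIN): min(-57, 54) = -57
n2.2 (MIN): min(93, 98, -60) = -60
n2 (MAX): max(-57, -60) = -57
n3.1 (MIN): min(-42, 24, -44) = -44
n3.2 (MIN): min(-51, 59) = -51
n3 (MAX): max(-44, -51) = -44
n4.1 (MIN): min(30, 85, -94) = -94
n4.2 (MIN): min(-5, -96, 20) = -96
n4.3 (MIN): min(37, -77) = -77
n4 (MAX): max(-94, -96, -77) = -77
n0 (MIN): min(-23, -57, -44, -77) = -77

-77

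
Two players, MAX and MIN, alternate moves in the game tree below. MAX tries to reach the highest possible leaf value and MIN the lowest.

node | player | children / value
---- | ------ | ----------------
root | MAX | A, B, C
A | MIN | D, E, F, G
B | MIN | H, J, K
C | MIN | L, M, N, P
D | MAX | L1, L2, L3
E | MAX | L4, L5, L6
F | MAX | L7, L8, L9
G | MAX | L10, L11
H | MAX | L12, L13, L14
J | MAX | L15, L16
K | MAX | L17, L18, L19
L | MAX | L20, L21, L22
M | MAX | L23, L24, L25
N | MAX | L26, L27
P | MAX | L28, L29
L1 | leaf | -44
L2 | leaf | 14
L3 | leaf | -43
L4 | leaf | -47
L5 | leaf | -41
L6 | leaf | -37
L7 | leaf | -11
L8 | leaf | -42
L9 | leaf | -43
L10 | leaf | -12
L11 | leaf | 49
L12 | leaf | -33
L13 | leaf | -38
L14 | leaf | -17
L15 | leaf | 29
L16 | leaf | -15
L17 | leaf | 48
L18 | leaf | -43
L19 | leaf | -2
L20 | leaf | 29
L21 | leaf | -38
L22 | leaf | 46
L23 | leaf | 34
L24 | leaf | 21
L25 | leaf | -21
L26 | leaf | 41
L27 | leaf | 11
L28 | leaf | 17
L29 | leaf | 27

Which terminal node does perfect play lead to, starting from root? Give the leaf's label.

D (MAX): max(-44, 14, -43) = 14
E (MAX): max(-47, -41, -37) = -37
F (MAX): max(-11, -42, -43) = -11
G (MAX): max(-12, 49) = 49
A (MIN): min(14, -37, -11, 49) = -37
H (MAX): max(-33, -38, -17) = -17
J (MAX): max(29, -15) = 29
K (MAX): max(48, -43, -2) = 48
B (MIN): min(-17, 29, 48) = -17
L (MAX): max(29, -38, 46) = 46
M (MAX): max(34, 21, -21) = 34
N (MAX): max(41, 11) = 41
P (MAX): max(17, 27) = 27
C (MIN): min(46, 34, 41, 27) = 27
root (MAX): max(-37, -17, 27) = 27
At root, MAX picks C (highest: 27).
At C, MIN picks P (lowest: 27).
At P, MAX picks L29 (highest: 27).
Terminal value 27.

L29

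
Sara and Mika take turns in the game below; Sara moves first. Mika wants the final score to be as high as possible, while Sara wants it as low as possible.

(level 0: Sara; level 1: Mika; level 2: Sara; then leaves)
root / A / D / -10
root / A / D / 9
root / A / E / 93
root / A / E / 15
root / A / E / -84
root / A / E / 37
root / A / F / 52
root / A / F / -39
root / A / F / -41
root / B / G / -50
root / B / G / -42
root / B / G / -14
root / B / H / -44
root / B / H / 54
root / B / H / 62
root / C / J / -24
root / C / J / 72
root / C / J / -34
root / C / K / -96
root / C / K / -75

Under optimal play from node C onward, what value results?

J (Sara): min(-24, 72, -34) = -34
K (Sara): min(-96, -75) = -96
C (Mika): max(-34, -96) = -34

-34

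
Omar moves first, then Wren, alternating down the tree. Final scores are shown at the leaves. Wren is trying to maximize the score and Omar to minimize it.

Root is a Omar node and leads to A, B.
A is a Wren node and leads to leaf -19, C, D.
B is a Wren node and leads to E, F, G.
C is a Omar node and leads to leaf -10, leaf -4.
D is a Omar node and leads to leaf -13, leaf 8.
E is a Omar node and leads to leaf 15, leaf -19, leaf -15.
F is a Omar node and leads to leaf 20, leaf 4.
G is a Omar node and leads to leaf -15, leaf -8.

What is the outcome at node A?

-10

C (Omar): min(-10, -4) = -10
D (Omar): min(-13, 8) = -13
A (Wren): max(-19, -10, -13) = -10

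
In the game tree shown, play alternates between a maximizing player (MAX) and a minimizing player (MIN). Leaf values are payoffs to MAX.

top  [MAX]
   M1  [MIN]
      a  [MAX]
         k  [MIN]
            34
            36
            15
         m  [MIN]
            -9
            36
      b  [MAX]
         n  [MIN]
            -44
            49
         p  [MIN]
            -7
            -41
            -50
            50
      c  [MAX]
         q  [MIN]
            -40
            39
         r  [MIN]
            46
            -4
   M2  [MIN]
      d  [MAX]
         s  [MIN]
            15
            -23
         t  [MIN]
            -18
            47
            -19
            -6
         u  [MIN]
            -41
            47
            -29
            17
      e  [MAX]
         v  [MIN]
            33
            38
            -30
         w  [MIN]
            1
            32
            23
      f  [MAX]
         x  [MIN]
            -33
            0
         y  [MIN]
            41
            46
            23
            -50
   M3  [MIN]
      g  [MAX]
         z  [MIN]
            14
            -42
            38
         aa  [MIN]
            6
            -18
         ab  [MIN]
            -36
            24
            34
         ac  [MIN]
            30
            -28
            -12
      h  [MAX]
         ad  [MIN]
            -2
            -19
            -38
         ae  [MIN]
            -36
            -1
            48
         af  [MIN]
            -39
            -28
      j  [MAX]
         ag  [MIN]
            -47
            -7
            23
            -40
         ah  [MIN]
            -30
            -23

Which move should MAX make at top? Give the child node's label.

k (MIN): min(34, 36, 15) = 15
m (MIN): min(-9, 36) = -9
a (MAX): max(15, -9) = 15
n (MIN): min(-44, 49) = -44
p (MIN): min(-7, -41, -50, 50) = -50
b (MAX): max(-44, -50) = -44
q (MIN): min(-40, 39) = -40
r (MIN): min(46, -4) = -4
c (MAX): max(-40, -4) = -4
M1 (MIN): min(15, -44, -4) = -44
s (MIN): min(15, -23) = -23
t (MIN): min(-18, 47, -19, -6) = -19
u (MIN): min(-41, 47, -29, 17) = -41
d (MAX): max(-23, -19, -41) = -19
v (MIN): min(33, 38, -30) = -30
w (MIN): min(1, 32, 23) = 1
e (MAX): max(-30, 1) = 1
x (MIN): min(-33, 0) = -33
y (MIN): min(41, 46, 23, -50) = -50
f (MAX): max(-33, -50) = -33
M2 (MIN): min(-19, 1, -33) = -33
z (MIN): min(14, -42, 38) = -42
aa (MIN): min(6, -18) = -18
ab (MIN): min(-36, 24, 34) = -36
ac (MIN): min(30, -28, -12) = -28
g (MAX): max(-42, -18, -36, -28) = -18
ad (MIN): min(-2, -19, -38) = -38
ae (MIN): min(-36, -1, 48) = -36
af (MIN): min(-39, -28) = -39
h (MAX): max(-38, -36, -39) = -36
ag (MIN): min(-47, -7, 23, -40) = -47
ah (MIN): min(-30, -23) = -30
j (MAX): max(-47, -30) = -30
M3 (MIN): min(-18, -36, -30) = -36
top (MAX): max(-44, -33, -36) = -33
MAX at top wants the highest of {M1=-44, M2=-33, M3=-36}, so chooses M2.

M2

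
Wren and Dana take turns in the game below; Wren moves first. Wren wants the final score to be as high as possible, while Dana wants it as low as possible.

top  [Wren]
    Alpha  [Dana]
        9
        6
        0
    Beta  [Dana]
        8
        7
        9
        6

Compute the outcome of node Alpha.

Alpha (Dana): min(9, 6, 0) = 0

0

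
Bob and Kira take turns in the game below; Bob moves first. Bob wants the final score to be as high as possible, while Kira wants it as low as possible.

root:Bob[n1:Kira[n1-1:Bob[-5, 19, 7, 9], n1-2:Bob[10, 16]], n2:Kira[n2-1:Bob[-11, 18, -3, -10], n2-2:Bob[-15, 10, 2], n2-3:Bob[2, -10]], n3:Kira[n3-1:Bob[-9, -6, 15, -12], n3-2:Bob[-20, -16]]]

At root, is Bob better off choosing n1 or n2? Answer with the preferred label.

n1

n1-1 (Bob): max(-5, 19, 7, 9) = 19
n1-2 (Bob): max(10, 16) = 16
n1 (Kira): min(19, 16) = 16
n2-1 (Bob): max(-11, 18, -3, -10) = 18
n2-2 (Bob): max(-15, 10, 2) = 10
n2-3 (Bob): max(2, -10) = 2
n2 (Kira): min(18, 10, 2) = 2
Bob prefers the higher value; n1=16, n2=2. n1 is better since 16 > 2.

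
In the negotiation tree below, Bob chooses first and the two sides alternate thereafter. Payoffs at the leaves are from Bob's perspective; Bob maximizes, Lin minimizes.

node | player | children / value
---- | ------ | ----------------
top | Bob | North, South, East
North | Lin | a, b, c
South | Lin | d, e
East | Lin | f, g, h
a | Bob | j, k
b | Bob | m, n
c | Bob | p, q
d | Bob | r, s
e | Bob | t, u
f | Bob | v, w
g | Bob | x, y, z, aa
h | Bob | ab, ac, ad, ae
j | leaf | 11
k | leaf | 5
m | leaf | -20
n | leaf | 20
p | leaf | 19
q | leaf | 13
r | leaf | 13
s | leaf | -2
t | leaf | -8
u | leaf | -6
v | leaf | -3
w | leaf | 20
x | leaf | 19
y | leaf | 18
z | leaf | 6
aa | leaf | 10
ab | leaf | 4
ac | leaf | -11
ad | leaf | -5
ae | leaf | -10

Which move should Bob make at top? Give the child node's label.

North

a (Bob): max(11, 5) = 11
b (Bob): max(-20, 20) = 20
c (Bob): max(19, 13) = 19
North (Lin): min(11, 20, 19) = 11
d (Bob): max(13, -2) = 13
e (Bob): max(-8, -6) = -6
South (Lin): min(13, -6) = -6
f (Bob): max(-3, 20) = 20
g (Bob): max(19, 18, 6, 10) = 19
h (Bob): max(4, -11, -5, -10) = 4
East (Lin): min(20, 19, 4) = 4
top (Bob): max(11, -6, 4) = 11
Bob at top wants the highest of {North=11, South=-6, East=4}, so chooses North.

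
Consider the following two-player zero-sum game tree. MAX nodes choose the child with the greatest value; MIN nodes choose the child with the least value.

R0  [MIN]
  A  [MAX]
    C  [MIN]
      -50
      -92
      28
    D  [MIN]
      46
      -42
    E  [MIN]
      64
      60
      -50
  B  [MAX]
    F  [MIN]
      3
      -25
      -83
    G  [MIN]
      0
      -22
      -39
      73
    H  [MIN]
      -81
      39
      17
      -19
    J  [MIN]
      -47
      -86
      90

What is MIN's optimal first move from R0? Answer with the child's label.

A

C (MIN): min(-50, -92, 28) = -92
D (MIN): min(46, -42) = -42
E (MIN): min(64, 60, -50) = -50
A (MAX): max(-92, -42, -50) = -42
F (MIN): min(3, -25, -83) = -83
G (MIN): min(0, -22, -39, 73) = -39
H (MIN): min(-81, 39, 17, -19) = -81
J (MIN): min(-47, -86, 90) = -86
B (MAX): max(-83, -39, -81, -86) = -39
R0 (MIN): min(-42, -39) = -42
MIN at R0 wants the lowest of {A=-42, B=-39}, so chooses A.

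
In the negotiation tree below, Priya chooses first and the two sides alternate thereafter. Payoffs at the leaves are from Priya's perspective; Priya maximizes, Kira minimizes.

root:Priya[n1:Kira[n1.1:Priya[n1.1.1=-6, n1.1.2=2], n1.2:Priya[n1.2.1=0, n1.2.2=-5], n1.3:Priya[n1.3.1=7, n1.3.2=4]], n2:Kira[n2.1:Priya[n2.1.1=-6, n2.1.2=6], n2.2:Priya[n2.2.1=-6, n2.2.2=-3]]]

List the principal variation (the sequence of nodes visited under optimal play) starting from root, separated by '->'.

root -> n1 -> n1.2 -> n1.2.1

n1.1 (Priya): max(-6, 2) = 2
n1.2 (Priya): max(0, -5) = 0
n1.3 (Priya): max(7, 4) = 7
n1 (Kira): min(2, 0, 7) = 0
n2.1 (Priya): max(-6, 6) = 6
n2.2 (Priya): max(-6, -3) = -3
n2 (Kira): min(6, -3) = -3
root (Priya): max(0, -3) = 0
At root, Priya picks n1 (highest: 0).
At n1, Kira picks n1.2 (lowest: 0).
At n1.2, Priya picks n1.2.1 (highest: 0).
Terminal value 0.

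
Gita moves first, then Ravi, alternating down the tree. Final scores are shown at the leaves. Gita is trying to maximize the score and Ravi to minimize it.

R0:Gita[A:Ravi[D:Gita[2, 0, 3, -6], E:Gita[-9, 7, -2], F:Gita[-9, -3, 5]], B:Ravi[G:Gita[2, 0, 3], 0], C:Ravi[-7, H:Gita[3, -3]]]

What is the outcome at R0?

D (Gita): max(2, 0, 3, -6) = 3
E (Gita): max(-9, 7, -2) = 7
F (Gita): max(-9, -3, 5) = 5
A (Ravi): min(3, 7, 5) = 3
G (Gita): max(2, 0, 3) = 3
B (Ravi): min(3, 0) = 0
H (Gita): max(3, -3) = 3
C (Ravi): min(-7, 3) = -7
R0 (Gita): max(3, 0, -7) = 3

3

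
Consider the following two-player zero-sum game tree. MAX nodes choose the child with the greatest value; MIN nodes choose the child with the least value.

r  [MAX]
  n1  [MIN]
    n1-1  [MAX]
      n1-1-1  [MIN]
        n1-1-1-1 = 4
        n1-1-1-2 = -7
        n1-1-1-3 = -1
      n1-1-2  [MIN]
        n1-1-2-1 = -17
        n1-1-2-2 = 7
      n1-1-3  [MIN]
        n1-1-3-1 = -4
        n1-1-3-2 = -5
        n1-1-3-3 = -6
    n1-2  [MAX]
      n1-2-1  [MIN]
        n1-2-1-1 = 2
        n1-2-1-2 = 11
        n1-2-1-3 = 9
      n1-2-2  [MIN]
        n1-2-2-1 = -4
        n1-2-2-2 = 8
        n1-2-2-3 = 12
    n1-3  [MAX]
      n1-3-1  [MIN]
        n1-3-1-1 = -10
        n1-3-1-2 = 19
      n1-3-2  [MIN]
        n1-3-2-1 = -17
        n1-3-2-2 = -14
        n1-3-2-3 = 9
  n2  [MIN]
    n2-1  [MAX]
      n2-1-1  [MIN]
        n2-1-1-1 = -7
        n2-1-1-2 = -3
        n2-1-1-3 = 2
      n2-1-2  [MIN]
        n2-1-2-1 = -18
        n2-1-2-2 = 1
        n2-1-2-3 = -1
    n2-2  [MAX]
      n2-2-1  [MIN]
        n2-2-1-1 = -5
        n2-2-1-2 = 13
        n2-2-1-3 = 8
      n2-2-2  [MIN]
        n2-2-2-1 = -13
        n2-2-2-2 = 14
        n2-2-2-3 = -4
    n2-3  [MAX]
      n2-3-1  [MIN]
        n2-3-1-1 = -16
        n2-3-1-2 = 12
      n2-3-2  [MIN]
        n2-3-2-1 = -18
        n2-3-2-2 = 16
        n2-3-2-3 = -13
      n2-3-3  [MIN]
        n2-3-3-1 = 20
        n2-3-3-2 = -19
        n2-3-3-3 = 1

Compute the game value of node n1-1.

-6

n1-1-1 (MIN): min(4, -7, -1) = -7
n1-1-2 (MIN): min(-17, 7) = -17
n1-1-3 (MIN): min(-4, -5, -6) = -6
n1-1 (MAX): max(-7, -17, -6) = -6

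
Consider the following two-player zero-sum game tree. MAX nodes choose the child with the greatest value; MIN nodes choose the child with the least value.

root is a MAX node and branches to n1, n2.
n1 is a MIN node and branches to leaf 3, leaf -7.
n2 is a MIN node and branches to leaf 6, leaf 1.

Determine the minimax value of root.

n1 (MIN): min(3, -7) = -7
n2 (MIN): min(6, 1) = 1
root (MAX): max(-7, 1) = 1

1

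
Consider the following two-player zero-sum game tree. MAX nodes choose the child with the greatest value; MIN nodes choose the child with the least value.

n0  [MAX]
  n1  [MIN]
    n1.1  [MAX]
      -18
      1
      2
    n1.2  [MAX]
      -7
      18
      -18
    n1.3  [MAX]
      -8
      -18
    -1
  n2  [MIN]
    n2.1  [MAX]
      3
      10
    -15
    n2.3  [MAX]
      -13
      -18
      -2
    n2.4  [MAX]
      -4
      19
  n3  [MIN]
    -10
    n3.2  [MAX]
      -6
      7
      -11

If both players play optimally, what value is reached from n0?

n1.1 (MAX): max(-18, 1, 2) = 2
n1.2 (MAX): max(-7, 18, -18) = 18
n1.3 (MAX): max(-8, -18) = -8
n1 (MIN): min(2, 18, -8, -1) = -8
n2.1 (MAX): max(3, 10) = 10
n2.3 (MAX): max(-13, -18, -2) = -2
n2.4 (MAX): max(-4, 19) = 19
n2 (MIN): min(10, -15, -2, 19) = -15
n3.2 (MAX): max(-6, 7, -11) = 7
n3 (MIN): min(-10, 7) = -10
n0 (MAX): max(-8, -15, -10) = -8

-8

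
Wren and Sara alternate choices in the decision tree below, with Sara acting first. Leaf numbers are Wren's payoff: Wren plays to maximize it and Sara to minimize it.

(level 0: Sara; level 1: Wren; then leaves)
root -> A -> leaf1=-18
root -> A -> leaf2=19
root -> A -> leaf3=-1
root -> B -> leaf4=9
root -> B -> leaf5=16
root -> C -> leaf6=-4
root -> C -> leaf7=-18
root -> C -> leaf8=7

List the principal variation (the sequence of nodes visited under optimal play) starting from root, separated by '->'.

A (Wren): max(-18, 19, -1) = 19
B (Wren): max(9, 16) = 16
C (Wren): max(-4, -18, 7) = 7
root (Sara): min(19, 16, 7) = 7
At root, Sara picks C (lowest: 7).
At C, Wren picks leaf8 (highest: 7).
Terminal value 7.

root -> C -> leaf8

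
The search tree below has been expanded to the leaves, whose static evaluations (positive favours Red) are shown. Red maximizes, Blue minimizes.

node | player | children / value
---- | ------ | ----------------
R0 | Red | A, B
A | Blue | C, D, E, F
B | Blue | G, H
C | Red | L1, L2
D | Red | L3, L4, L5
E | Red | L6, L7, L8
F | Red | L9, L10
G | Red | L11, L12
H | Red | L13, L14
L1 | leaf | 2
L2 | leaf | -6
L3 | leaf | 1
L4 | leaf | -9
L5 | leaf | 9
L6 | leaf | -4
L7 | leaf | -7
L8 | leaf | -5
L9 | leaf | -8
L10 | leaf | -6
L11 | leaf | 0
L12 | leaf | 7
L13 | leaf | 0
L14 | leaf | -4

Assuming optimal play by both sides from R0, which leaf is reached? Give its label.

C (Red): max(2, -6) = 2
D (Red): max(1, -9, 9) = 9
E (Red): max(-4, -7, -5) = -4
F (Red): max(-8, -6) = -6
A (Blue): min(2, 9, -4, -6) = -6
G (Red): max(0, 7) = 7
H (Red): max(0, -4) = 0
B (Blue): min(7, 0) = 0
R0 (Red): max(-6, 0) = 0
At R0, Red picks B (highest: 0).
At B, Blue picks H (lowest: 0).
At H, Red picks L13 (highest: 0).
Terminal value 0.

L13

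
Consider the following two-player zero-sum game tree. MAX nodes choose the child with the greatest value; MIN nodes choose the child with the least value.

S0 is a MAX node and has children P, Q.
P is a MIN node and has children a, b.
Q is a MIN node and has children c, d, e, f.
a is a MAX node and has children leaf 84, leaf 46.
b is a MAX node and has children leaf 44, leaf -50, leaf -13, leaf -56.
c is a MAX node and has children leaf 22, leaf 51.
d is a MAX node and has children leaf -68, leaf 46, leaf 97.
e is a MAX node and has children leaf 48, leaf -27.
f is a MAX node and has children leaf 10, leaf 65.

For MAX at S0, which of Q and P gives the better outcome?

c (MAX): max(22, 51) = 51
d (MAX): max(-68, 46, 97) = 97
e (MAX): max(48, -27) = 48
f (MAX): max(10, 65) = 65
Q (MIN): min(51, 97, 48, 65) = 48
a (MAX): max(84, 46) = 84
b (MAX): max(44, -50, -13, -56) = 44
P (MIN): min(84, 44) = 44
MAX prefers the higher value; Q=48, P=44. Q is better since 48 > 44.

Q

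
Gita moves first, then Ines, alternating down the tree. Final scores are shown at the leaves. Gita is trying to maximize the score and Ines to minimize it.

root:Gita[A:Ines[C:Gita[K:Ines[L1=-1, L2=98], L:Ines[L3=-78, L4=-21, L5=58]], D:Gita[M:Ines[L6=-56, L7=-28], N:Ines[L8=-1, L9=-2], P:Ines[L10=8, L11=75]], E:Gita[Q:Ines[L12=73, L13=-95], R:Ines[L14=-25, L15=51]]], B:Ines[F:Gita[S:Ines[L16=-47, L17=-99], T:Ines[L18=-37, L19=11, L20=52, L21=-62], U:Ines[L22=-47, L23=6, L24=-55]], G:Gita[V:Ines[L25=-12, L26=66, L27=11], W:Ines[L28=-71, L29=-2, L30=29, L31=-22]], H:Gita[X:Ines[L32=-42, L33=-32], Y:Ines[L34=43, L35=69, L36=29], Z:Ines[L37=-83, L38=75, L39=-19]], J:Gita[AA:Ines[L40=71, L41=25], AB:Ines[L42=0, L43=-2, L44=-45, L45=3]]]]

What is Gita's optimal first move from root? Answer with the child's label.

K (Ines): min(-1, 98) = -1
L (Ines): min(-78, -21, 58) = -78
C (Gita): max(-1, -78) = -1
M (Ines): min(-56, -28) = -56
N (Ines): min(-1, -2) = -2
P (Ines): min(8, 75) = 8
D (Gita): max(-56, -2, 8) = 8
Q (Ines): min(73, -95) = -95
R (Ines): min(-25, 51) = -25
E (Gita): max(-95, -25) = -25
A (Ines): min(-1, 8, -25) = -25
S (Ines): min(-47, -99) = -99
T (Ines): min(-37, 11, 52, -62) = -62
U (Ines): min(-47, 6, -55) = -55
F (Gita): max(-99, -62, -55) = -55
V (Ines): min(-12, 66, 11) = -12
W (Ines): min(-71, -2, 29, -22) = -71
G (Gita): max(-12, -71) = -12
X (Ines): min(-42, -32) = -42
Y (Ines): min(43, 69, 29) = 29
Z (Ines): min(-83, 75, -19) = -83
H (Gita): max(-42, 29, -83) = 29
AA (Ines): min(71, 25) = 25
AB (Ines): min(0, -2, -45, 3) = -45
J (Gita): max(25, -45) = 25
B (Ines): min(-55, -12, 29, 25) = -55
root (Gita): max(-25, -55) = -25
Gita at root wants the highest of {A=-25, B=-55}, so chooses A.

A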